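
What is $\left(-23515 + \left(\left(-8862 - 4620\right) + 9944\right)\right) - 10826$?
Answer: $-37879$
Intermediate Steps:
$\left(-23515 + \left(\left(-8862 - 4620\right) + 9944\right)\right) - 10826 = \left(-23515 + \left(-13482 + 9944\right)\right) - 10826 = \left(-23515 - 3538\right) - 10826 = -27053 - 10826 = -37879$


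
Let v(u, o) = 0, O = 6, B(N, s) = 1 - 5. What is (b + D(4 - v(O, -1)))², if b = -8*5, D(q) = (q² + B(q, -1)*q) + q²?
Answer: 576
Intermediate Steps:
B(N, s) = -4
D(q) = -4*q + 2*q² (D(q) = (q² - 4*q) + q² = -4*q + 2*q²)
b = -40
(b + D(4 - v(O, -1)))² = (-40 + 2*(4 - 1*0)*(-2 + (4 - 1*0)))² = (-40 + 2*(4 + 0)*(-2 + (4 + 0)))² = (-40 + 2*4*(-2 + 4))² = (-40 + 2*4*2)² = (-40 + 16)² = (-24)² = 576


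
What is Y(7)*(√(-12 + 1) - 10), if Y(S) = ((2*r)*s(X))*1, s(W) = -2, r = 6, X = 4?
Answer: 240 - 24*I*√11 ≈ 240.0 - 79.599*I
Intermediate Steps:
Y(S) = -24 (Y(S) = ((2*6)*(-2))*1 = (12*(-2))*1 = -24*1 = -24)
Y(7)*(√(-12 + 1) - 10) = -24*(√(-12 + 1) - 10) = -24*(√(-11) - 10) = -24*(I*√11 - 10) = -24*(-10 + I*√11) = 240 - 24*I*√11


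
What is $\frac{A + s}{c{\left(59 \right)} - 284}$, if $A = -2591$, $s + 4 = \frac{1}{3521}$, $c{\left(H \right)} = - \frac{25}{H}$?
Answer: $\frac{539082646}{59085901} \approx 9.1237$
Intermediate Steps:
$s = - \frac{14083}{3521}$ ($s = -4 + \frac{1}{3521} = - \frac{14083}{3521} \approx -3.9997$)
$\frac{A + s}{c{\left(59 \right)} - 284} = \frac{-2591 - \frac{14083}{3521}}{- \frac{25}{59} - 284} = - \frac{9136994}{3521 \left(\left(-25\right) \frac{1}{59} - 284\right)} = - \frac{9136994}{3521 \left(- \frac{25}{59} - 284\right)} = - \frac{9136994}{3521 \left(- \frac{16781}{59}\right)} = \left(- \frac{9136994}{3521}\right) \left(- \frac{59}{16781}\right) = \frac{539082646}{59085901}$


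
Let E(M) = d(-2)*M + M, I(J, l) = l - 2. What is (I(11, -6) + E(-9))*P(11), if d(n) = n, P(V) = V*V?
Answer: 121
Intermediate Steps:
P(V) = V²
I(J, l) = -2 + l
E(M) = -M (E(M) = -2*M + M = -M)
(I(11, -6) + E(-9))*P(11) = ((-2 - 6) - 1*(-9))*11² = (-8 + 9)*121 = 1*121 = 121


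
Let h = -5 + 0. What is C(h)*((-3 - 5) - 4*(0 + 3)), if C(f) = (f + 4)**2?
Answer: -20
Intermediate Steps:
h = -5
C(f) = (4 + f)**2
C(h)*((-3 - 5) - 4*(0 + 3)) = (4 - 5)**2*((-3 - 5) - 4*(0 + 3)) = (-1)**2*(-8 - 4*3) = 1*(-8 - 12) = 1*(-20) = -20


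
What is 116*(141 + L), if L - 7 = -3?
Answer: 16820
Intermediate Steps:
L = 4 (L = 7 - 3 = 4)
116*(141 + L) = 116*(141 + 4) = 116*145 = 16820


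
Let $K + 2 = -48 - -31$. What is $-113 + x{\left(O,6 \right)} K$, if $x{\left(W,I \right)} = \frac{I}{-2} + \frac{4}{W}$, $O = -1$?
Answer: $20$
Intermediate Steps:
$x{\left(W,I \right)} = \frac{4}{W} - \frac{I}{2}$ ($x{\left(W,I \right)} = I \left(- \frac{1}{2}\right) + \frac{4}{W} = - \frac{I}{2} + \frac{4}{W} = \frac{4}{W} - \frac{I}{2}$)
$K = -19$ ($K = -2 - 17 = -19$)
$-113 + x{\left(O,6 \right)} K = -113 + \left(\frac{4}{-1} - 3\right) \left(-19\right) = -113 + \left(4 \left(-1\right) - 3\right) \left(-19\right) = -113 + \left(-4 - 3\right) \left(-19\right) = -113 - -133 = -113 + 133 = 20$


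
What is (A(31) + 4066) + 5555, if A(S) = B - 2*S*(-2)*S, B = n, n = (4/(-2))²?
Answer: 13469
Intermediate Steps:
n = 4 (n = (4*(-½))² = (-2)² = 4)
B = 4
A(S) = 4 + 4*S² (A(S) = 4 - 2*S*(-2)*S = 4 - 2*(-2*S)*S = 4 - (-4)*S² = 4 + 4*S²)
(A(31) + 4066) + 5555 = ((4 + 4*31²) + 4066) + 5555 = ((4 + 4*961) + 4066) + 5555 = ((4 + 3844) + 4066) + 5555 = (3848 + 4066) + 5555 = 7914 + 5555 = 13469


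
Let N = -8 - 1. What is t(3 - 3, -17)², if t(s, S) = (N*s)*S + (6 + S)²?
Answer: 14641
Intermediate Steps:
N = -9
t(s, S) = (6 + S)² - 9*S*s (t(s, S) = (-9*s)*S + (6 + S)² = -9*S*s + (6 + S)² = (6 + S)² - 9*S*s)
t(3 - 3, -17)² = ((6 - 17)² - 9*(-17)*(3 - 3))² = ((-11)² - 9*(-17)*0)² = (121 + 0)² = 121² = 14641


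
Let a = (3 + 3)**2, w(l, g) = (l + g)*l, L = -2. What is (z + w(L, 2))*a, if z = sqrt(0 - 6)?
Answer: 36*I*sqrt(6) ≈ 88.182*I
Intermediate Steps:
w(l, g) = l*(g + l) (w(l, g) = (g + l)*l = l*(g + l))
a = 36 (a = 6**2 = 36)
z = I*sqrt(6) (z = sqrt(-6) = I*sqrt(6) ≈ 2.4495*I)
(z + w(L, 2))*a = (I*sqrt(6) - 2*(2 - 2))*36 = (I*sqrt(6) - 2*0)*36 = (I*sqrt(6) + 0)*36 = (I*sqrt(6))*36 = 36*I*sqrt(6)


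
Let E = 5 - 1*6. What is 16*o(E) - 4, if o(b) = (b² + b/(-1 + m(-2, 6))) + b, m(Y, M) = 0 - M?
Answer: -12/7 ≈ -1.7143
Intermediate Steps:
m(Y, M) = -M
E = -1 (E = 5 - 6 = -1)
o(b) = b² + 6*b/7 (o(b) = (b² + b/(-1 - 1*6)) + b = (b² + b/(-1 - 6)) + b = (b² + b/(-7)) + b = (b² - b/7) + b = b² + 6*b/7)
16*o(E) - 4 = 16*((⅐)*(-1)*(6 + 7*(-1))) - 4 = 16*((⅐)*(-1)*(6 - 7)) - 4 = 16*((⅐)*(-1)*(-1)) - 4 = 16*(⅐) - 4 = 16/7 - 4 = -12/7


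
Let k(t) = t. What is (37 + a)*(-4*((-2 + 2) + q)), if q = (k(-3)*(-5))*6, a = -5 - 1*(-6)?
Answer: -13680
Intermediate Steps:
a = 1 (a = -5 + 6 = 1)
q = 90 (q = -3*(-5)*6 = 15*6 = 90)
(37 + a)*(-4*((-2 + 2) + q)) = (37 + 1)*(-4*((-2 + 2) + 90)) = 38*(-4*(0 + 90)) = 38*(-4*90) = 38*(-360) = -13680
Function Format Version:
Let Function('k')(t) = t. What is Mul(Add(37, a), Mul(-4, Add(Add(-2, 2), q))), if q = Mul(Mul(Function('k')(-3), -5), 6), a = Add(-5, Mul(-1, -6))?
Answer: -13680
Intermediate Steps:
a = 1 (a = Add(-5, 6) = 1)
q = 90 (q = Mul(Mul(-3, -5), 6) = Mul(15, 6) = 90)
Mul(Add(37, a), Mul(-4, Add(Add(-2, 2), q))) = Mul(Add(37, 1), Mul(-4, Add(Add(-2, 2), 90))) = Mul(38, Mul(-4, Add(0, 90))) = Mul(38, Mul(-4, 90)) = Mul(38, -360) = -13680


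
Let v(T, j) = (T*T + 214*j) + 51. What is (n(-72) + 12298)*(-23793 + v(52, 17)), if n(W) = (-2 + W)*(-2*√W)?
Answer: -213985200 - 15451200*I*√2 ≈ -2.1399e+8 - 2.1851e+7*I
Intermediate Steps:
v(T, j) = 51 + T² + 214*j (v(T, j) = (T² + 214*j) + 51 = 51 + T² + 214*j)
n(W) = -2*√W*(-2 + W)
(n(-72) + 12298)*(-23793 + v(52, 17)) = (2*√(-72)*(2 - 1*(-72)) + 12298)*(-23793 + (51 + 52² + 214*17)) = (2*(6*I*√2)*(2 + 72) + 12298)*(-23793 + (51 + 2704 + 3638)) = (2*(6*I*√2)*74 + 12298)*(-23793 + 6393) = (888*I*√2 + 12298)*(-17400) = (12298 + 888*I*√2)*(-17400) = -213985200 - 15451200*I*√2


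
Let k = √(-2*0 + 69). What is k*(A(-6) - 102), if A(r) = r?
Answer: -108*√69 ≈ -897.12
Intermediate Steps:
k = √69 (k = √(0 + 69) = √69 ≈ 8.3066)
k*(A(-6) - 102) = √69*(-6 - 102) = √69*(-108) = -108*√69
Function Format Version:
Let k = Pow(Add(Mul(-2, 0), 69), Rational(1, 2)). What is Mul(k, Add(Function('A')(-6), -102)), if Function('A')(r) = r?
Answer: Mul(-108, Pow(69, Rational(1, 2))) ≈ -897.12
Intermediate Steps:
k = Pow(69, Rational(1, 2)) (k = Pow(Add(0, 69), Rational(1, 2)) = Pow(69, Rational(1, 2)) ≈ 8.3066)
Mul(k, Add(Function('A')(-6), -102)) = Mul(Pow(69, Rational(1, 2)), Add(-6, -102)) = Mul(Pow(69, Rational(1, 2)), -108) = Mul(-108, Pow(69, Rational(1, 2)))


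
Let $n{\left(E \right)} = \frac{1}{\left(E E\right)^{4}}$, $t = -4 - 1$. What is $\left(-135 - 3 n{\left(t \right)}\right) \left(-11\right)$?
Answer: $\frac{580078158}{390625} \approx 1485.0$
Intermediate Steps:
$t = -5$ ($t = -4 - 1 = -5$)
$n{\left(E \right)} = \frac{1}{E^{8}}$ ($n{\left(E \right)} = \frac{1}{\left(E^{2}\right)^{4}} = \frac{1}{E^{8}}$)
$\left(-135 - 3 n{\left(t \right)}\right) \left(-11\right) = \left(-135 - \frac{3}{390625}\right) \left(-11\right) = \left(- \frac{52734378}{390625}\right) \left(-11\right) = \frac{580078158}{390625}$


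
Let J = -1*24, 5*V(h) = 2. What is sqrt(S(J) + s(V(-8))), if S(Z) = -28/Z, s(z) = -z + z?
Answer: sqrt(42)/6 ≈ 1.0801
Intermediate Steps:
V(h) = 2/5 (V(h) = (1/5)*2 = 2/5)
J = -24
s(z) = 0
sqrt(S(J) + s(V(-8))) = sqrt(-28/(-24) + 0) = sqrt(-28*(-1/24) + 0) = sqrt(7/6 + 0) = sqrt(7/6) = sqrt(42)/6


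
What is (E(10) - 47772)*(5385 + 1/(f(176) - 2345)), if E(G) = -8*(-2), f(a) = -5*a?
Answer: -829360495744/3225 ≈ -2.5717e+8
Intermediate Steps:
E(G) = 16
(E(10) - 47772)*(5385 + 1/(f(176) - 2345)) = (16 - 47772)*(5385 + 1/(-5*176 - 2345)) = -47756*(5385 + 1/(-880 - 2345)) = -47756*(5385 + 1/(-3225)) = -47756*(5385 - 1/3225) = -47756*17366624/3225 = -829360495744/3225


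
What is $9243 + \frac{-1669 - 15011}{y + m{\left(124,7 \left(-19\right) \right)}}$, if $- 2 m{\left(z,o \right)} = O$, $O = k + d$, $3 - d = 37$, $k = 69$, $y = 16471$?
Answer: $\frac{101375347}{10969} \approx 9242.0$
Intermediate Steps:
$d = -34$ ($d = 3 - 37 = -34$)
$O = 35$ ($O = 69 - 34 = 35$)
$m{\left(z,o \right)} = - \frac{35}{2}$ ($m{\left(z,o \right)} = \left(- \frac{1}{2}\right) 35 = - \frac{35}{2}$)
$9243 + \frac{-1669 - 15011}{y + m{\left(124,7 \left(-19\right) \right)}} = 9243 + \frac{-1669 - 15011}{16471 - \frac{35}{2}} = 9243 - \frac{16680}{\frac{32907}{2}} = 9243 - \frac{11120}{10969} = \frac{101375347}{10969}$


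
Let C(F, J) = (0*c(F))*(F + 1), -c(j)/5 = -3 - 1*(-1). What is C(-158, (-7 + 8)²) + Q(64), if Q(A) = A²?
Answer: 4096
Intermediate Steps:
c(j) = 10 (c(j) = -5*(-3 - 1*(-1)) = -5*(-3 + 1) = -5*(-2) = 10)
C(F, J) = 0 (C(F, J) = (0*10)*(F + 1) = 0*(1 + F) = 0)
C(-158, (-7 + 8)²) + Q(64) = 0 + 64² = 0 + 4096 = 4096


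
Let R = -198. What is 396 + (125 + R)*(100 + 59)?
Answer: -11211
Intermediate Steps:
396 + (125 + R)*(100 + 59) = 396 + (125 - 198)*(100 + 59) = 396 - 73*159 = 396 - 11607 = -11211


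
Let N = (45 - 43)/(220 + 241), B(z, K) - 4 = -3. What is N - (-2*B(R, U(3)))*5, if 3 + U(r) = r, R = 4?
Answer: 4612/461 ≈ 10.004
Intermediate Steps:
U(r) = -3 + r
B(z, K) = 1 (B(z, K) = 4 - 3 = 1)
N = 2/461 ≈ 0.0043384
N - (-2*B(R, U(3)))*5 = 2/461 - (-2*1)*5 = 2/461 - (-2)*5 = 2/461 - 1*(-10) = 2/461 + 10 = 4612/461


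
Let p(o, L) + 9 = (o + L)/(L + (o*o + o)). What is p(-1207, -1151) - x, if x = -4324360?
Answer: 6289729607983/1454491 ≈ 4.3244e+6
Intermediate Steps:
p(o, L) = -9 + (L + o)/(L + o + o**2) (p(o, L) = -9 + (o + L)/(L + (o*o + o)) = -9 + (L + o)/(L + (o**2 + o)) = -9 + (L + o)/(L + (o + o**2)) = -9 + (L + o)/(L + o + o**2))
p(-1207, -1151) - x = (-9*(-1207)**2 - 8*(-1151) - 8*(-1207))/(-1151 - 1207 + (-1207)**2) - 1*(-4324360) = (-9*1456849 + 9208 + 9656)/(-1151 - 1207 + 1456849) + 4324360 = (-13111641 + 9208 + 9656)/1454491 + 4324360 = (1/1454491)*(-13092777) + 4324360 = -13092777/1454491 + 4324360 = 6289729607983/1454491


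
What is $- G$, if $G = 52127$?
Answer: $-52127$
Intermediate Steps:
$- G = \left(-1\right) 52127 = -52127$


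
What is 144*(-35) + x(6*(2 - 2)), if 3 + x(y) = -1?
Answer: -5044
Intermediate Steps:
x(y) = -4 (x(y) = -3 - 1 = -4)
144*(-35) + x(6*(2 - 2)) = 144*(-35) - 4 = -5040 - 4 = -5044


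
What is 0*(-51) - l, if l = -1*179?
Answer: 179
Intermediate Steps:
l = -179
0*(-51) - l = 0*(-51) - 1*(-179) = 0 + 179 = 179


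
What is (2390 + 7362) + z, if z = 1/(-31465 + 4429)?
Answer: 263655071/27036 ≈ 9752.0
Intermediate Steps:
z = -1/27036 (z = 1/(-27036) = -1/27036 ≈ -3.6988e-5)
(2390 + 7362) + z = (2390 + 7362) - 1/27036 = 9752 - 1/27036 = 263655071/27036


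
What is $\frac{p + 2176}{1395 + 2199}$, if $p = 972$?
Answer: $\frac{1574}{1797} \approx 0.8759$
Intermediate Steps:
$\frac{p + 2176}{1395 + 2199} = \frac{972 + 2176}{1395 + 2199} = \frac{3148}{3594} = 3148 \cdot \frac{1}{3594} = \frac{1574}{1797}$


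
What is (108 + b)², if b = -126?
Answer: 324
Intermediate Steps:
(108 + b)² = (108 - 126)² = (-18)² = 324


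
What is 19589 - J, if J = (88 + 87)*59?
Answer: 9264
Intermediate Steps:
J = 10325 (J = 175*59 = 10325)
19589 - J = 19589 - 1*10325 = 19589 - 10325 = 9264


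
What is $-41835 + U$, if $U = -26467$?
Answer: $-68302$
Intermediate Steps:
$-41835 + U = -41835 - 26467 = -68302$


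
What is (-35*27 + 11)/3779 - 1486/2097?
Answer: -7574192/7924563 ≈ -0.95579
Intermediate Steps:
(-35*27 + 11)/3779 - 1486/2097 = (-945 + 11)*(1/3779) - 1486*1/2097 = -934*1/3779 - 1486/2097 = -934/3779 - 1486/2097 = -7574192/7924563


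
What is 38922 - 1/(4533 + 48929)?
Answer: 2080847963/53462 ≈ 38922.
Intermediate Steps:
38922 - 1/(4533 + 48929) = 38922 - 1/53462 = 2080847963/53462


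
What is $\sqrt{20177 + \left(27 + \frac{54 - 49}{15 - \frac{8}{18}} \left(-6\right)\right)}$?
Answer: $\frac{\sqrt{346685474}}{131} \approx 142.13$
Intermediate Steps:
$\sqrt{20177 + \left(27 + \frac{54 - 49}{15 - \frac{8}{18}} \left(-6\right)\right)} = \sqrt{20177 + \left(27 + \frac{5}{15 - \frac{4}{9}} \left(-6\right)\right)} = \sqrt{20177 + \left(27 + \frac{5}{\frac{131}{9}} \left(-6\right)\right)} = \sqrt{20177 + \left(27 + 5 \cdot \frac{9}{131} \left(-6\right)\right)} = \sqrt{20177 + \left(27 + \frac{45}{131} \left(-6\right)\right)} = \sqrt{20177 + \left(27 - \frac{270}{131}\right)} = \sqrt{20177 + \frac{3267}{131}} = \sqrt{\frac{2646454}{131}} = \frac{\sqrt{346685474}}{131}$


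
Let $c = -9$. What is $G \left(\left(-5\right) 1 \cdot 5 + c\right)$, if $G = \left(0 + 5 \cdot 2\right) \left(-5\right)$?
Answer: $1700$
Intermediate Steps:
$G = -50$ ($G = \left(0 + 10\right) \left(-5\right) = 10 \left(-5\right) = -50$)
$G \left(\left(-5\right) 1 \cdot 5 + c\right) = - 50 \left(\left(-5\right) 1 \cdot 5 - 9\right) = - 50 \left(\left(-5\right) 5 - 9\right) = - 50 \left(-25 - 9\right) = \left(-50\right) \left(-34\right) = 1700$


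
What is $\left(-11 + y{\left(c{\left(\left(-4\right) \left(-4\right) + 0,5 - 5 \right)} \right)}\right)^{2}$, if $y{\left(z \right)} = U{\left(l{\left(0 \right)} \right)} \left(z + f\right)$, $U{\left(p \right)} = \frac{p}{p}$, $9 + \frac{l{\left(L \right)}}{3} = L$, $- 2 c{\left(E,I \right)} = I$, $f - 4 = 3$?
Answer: $16$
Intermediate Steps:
$f = 7$ ($f = 4 + 3 = 7$)
$c{\left(E,I \right)} = - \frac{I}{2}$
$l{\left(L \right)} = -27 + 3 L$
$U{\left(p \right)} = 1$
$y{\left(z \right)} = 7 + z$ ($y{\left(z \right)} = 1 \left(z + 7\right) = 1 \left(7 + z\right) = 7 + z$)
$\left(-11 + y{\left(c{\left(\left(-4\right) \left(-4\right) + 0,5 - 5 \right)} \right)}\right)^{2} = \left(-11 + \left(7 - \frac{5 - 5}{2}\right)\right)^{2} = \left(-11 + \left(7 - 0\right)\right)^{2} = \left(-11 + \left(7 + 0\right)\right)^{2} = \left(-11 + 7\right)^{2} = \left(-4\right)^{2} = 16$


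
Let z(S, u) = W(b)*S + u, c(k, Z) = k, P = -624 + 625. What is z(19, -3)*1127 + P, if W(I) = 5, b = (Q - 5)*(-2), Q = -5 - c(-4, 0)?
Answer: 103685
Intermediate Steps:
P = 1
Q = -1 (Q = -5 - 1*(-4) = -5 + 4 = -1)
b = 12 (b = (-1 - 5)*(-2) = -6*(-2) = 12)
z(S, u) = u + 5*S (z(S, u) = 5*S + u = u + 5*S)
z(19, -3)*1127 + P = (-3 + 5*19)*1127 + 1 = (-3 + 95)*1127 + 1 = 92*1127 + 1 = 103684 + 1 = 103685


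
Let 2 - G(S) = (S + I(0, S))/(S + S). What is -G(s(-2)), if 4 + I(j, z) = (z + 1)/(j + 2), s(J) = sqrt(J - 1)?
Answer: -5/4 + 7*I*sqrt(3)/12 ≈ -1.25 + 1.0104*I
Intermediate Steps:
s(J) = sqrt(-1 + J)
I(j, z) = -4 + (1 + z)/(2 + j) (I(j, z) = -4 + (z + 1)/(j + 2) = -4 + (1 + z)/(2 + j))
G(S) = 2 - (-7/2 + 3*S/2)/(2*S) (G(S) = 2 - (S + (-7 + S - 4*0)/(2 + 0))/(S + S) = 2 - (S + (-7 + S + 0)/2)/(2*S) = 2 - (S + (-7 + S)/2)*1/(2*S) = 2 - (S + (-7/2 + S/2))*1/(2*S) = 2 - (-7/2 + 3*S/2)*1/(2*S) = 2 - (-7/2 + 3*S/2)/(2*S))
-G(s(-2)) = -(7 + 5*sqrt(-1 - 2))/(4*(sqrt(-1 - 2))) = -(7 + 5*sqrt(-3))/(4*(sqrt(-3))) = -(7 + 5*(I*sqrt(3)))/(4*(I*sqrt(3))) = -(-I*sqrt(3)/3)*(7 + 5*I*sqrt(3))/4 = -(-1)*I*sqrt(3)*(7 + 5*I*sqrt(3))/12 = I*sqrt(3)*(7 + 5*I*sqrt(3))/12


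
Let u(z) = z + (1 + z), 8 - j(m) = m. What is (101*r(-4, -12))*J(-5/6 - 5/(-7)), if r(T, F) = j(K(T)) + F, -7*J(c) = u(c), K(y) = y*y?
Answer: 32320/147 ≈ 219.86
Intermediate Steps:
K(y) = y²
j(m) = 8 - m
u(z) = 1 + 2*z
J(c) = -⅐ - 2*c/7 (J(c) = -(1 + 2*c)/7 = -⅐ - 2*c/7)
r(T, F) = 8 + F - T² (r(T, F) = (8 - T²) + F = 8 + F - T²)
(101*r(-4, -12))*J(-5/6 - 5/(-7)) = (101*(8 - 12 - 1*(-4)²))*(-⅐ - 2*(-5/6 - 5/(-7))/7) = (101*(8 - 12 - 1*16))*(-⅐ - 2*(-5*⅙ - 5*(-⅐))/7) = (101*(8 - 12 - 16))*(-⅐ - 2*(-⅚ + 5/7)/7) = (101*(-20))*(-⅐ - 2/7*(-5/42)) = -2020*(-⅐ + 5/147) = -2020*(-16/147) = 32320/147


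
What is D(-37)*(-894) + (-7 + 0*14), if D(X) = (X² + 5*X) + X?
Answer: -1025425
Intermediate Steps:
D(X) = X² + 6*X
D(-37)*(-894) + (-7 + 0*14) = -37*(6 - 37)*(-894) + (-7 + 0*14) = -37*(-31)*(-894) + (-7 + 0) = 1147*(-894) - 7 = -1025418 - 7 = -1025425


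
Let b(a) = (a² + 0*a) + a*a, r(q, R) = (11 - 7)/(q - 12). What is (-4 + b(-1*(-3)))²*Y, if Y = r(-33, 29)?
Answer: -784/45 ≈ -17.422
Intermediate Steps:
r(q, R) = 4/(-12 + q)
b(a) = 2*a² (b(a) = (a² + 0) + a² = a² + a² = 2*a²)
Y = -4/45 (Y = 4/(-12 - 33) = 4/(-45) = 4*(-1/45) = -4/45 ≈ -0.088889)
(-4 + b(-1*(-3)))²*Y = (-4 + 2*(-1*(-3))²)²*(-4/45) = (-4 + 2*3²)²*(-4/45) = (-4 + 2*9)²*(-4/45) = (-4 + 18)²*(-4/45) = 14²*(-4/45) = 196*(-4/45) = -784/45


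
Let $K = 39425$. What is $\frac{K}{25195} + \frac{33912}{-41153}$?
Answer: $\frac{153608837}{207369967} \approx 0.74075$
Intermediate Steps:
$\frac{K}{25195} + \frac{33912}{-41153} = \frac{39425}{25195} + \frac{33912}{-41153} = 39425 \cdot \frac{1}{25195} + 33912 \left(- \frac{1}{41153}\right) = \frac{7885}{5039} - \frac{33912}{41153} = \frac{153608837}{207369967}$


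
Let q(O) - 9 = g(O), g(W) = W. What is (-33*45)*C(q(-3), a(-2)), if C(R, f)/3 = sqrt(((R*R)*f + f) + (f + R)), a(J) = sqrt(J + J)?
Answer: -4455*sqrt(6 + 76*I) ≈ -28567.0 - 26401.0*I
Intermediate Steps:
q(O) = 9 + O
a(J) = sqrt(2)*sqrt(J) (a(J) = sqrt(2*J) = sqrt(2)*sqrt(J))
C(R, f) = 3*sqrt(R + 2*f + f*R**2) (C(R, f) = 3*sqrt(((R*R)*f + f) + (f + R)) = 3*sqrt((R**2*f + f) + (R + f)) = 3*sqrt((f*R**2 + f) + (R + f)) = 3*sqrt((f + f*R**2) + (R + f)) = 3*sqrt(R + 2*f + f*R**2))
(-33*45)*C(q(-3), a(-2)) = (-33*45)*(3*sqrt((9 - 3) + 2*(sqrt(2)*sqrt(-2)) + (sqrt(2)*sqrt(-2))*(9 - 3)**2)) = -4455*sqrt(6 + 2*(sqrt(2)*(I*sqrt(2))) + (sqrt(2)*(I*sqrt(2)))*6**2) = -4455*sqrt(6 + 2*(2*I) + (2*I)*36) = -4455*sqrt(6 + 4*I + 72*I) = -4455*sqrt(6 + 76*I)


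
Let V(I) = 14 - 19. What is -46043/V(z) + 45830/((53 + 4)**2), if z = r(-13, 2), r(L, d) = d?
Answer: 149822857/16245 ≈ 9222.7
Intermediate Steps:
z = 2
V(I) = -5
-46043/V(z) + 45830/((53 + 4)**2) = -46043/(-5) + 45830/((53 + 4)**2) = -46043*(-1/5) + 45830/(57**2) = 46043/5 + 45830/3249 = 149822857/16245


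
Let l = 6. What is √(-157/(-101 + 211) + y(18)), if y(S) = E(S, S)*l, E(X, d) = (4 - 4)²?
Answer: I*√17270/110 ≈ 1.1947*I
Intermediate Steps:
E(X, d) = 0 (E(X, d) = 0² = 0)
y(S) = 0 (y(S) = 0*6 = 0)
√(-157/(-101 + 211) + y(18)) = √(-157/(-101 + 211) + 0) = √(-157/110 + 0) = √(-157/110) = I*√17270/110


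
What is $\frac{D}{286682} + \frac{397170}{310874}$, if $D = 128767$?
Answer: $\frac{76945901149}{44560990034} \approx 1.7268$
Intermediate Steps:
$\frac{D}{286682} + \frac{397170}{310874} = \frac{128767}{286682} + \frac{397170}{310874} = 128767 \cdot \frac{1}{286682} + 397170 \cdot \frac{1}{310874} = \frac{128767}{286682} + \frac{198585}{155437} = \frac{76945901149}{44560990034}$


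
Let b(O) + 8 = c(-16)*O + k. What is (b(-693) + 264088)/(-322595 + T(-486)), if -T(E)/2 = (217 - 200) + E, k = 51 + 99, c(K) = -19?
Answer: -277397/321657 ≈ -0.86240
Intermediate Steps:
k = 150
T(E) = -34 - 2*E (T(E) = -2*((217 - 200) + E) = -2*(17 + E) = -34 - 2*E)
b(O) = 142 - 19*O (b(O) = -8 + (-19*O + 150) = -8 + (150 - 19*O) = 142 - 19*O)
(b(-693) + 264088)/(-322595 + T(-486)) = ((142 - 19*(-693)) + 264088)/(-322595 + (-34 - 2*(-486))) = ((142 + 13167) + 264088)/(-322595 + (-34 + 972)) = (13309 + 264088)/(-322595 + 938) = 277397/(-321657) = 277397*(-1/321657) = -277397/321657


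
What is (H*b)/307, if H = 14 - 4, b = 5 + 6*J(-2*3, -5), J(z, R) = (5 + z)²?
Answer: 110/307 ≈ 0.35831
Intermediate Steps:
b = 11 (b = 5 + 6*(5 - 2*3)² = 5 + 6*(5 - 6)² = 5 + 6*(-1)² = 5 + 6*1 = 5 + 6 = 11)
H = 10
(H*b)/307 = (10*11)/307 = 110*(1/307) = 110/307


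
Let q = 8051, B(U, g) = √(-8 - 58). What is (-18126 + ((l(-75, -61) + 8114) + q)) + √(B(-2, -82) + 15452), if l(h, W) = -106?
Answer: -2067 + √(15452 + I*√66) ≈ -1942.7 + 0.032678*I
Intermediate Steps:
B(U, g) = I*√66 (B(U, g) = √(-66) = I*√66)
(-18126 + ((l(-75, -61) + 8114) + q)) + √(B(-2, -82) + 15452) = (-18126 + ((-106 + 8114) + 8051)) + √(I*√66 + 15452) = (-18126 + (8008 + 8051)) + √(15452 + I*√66) = (-18126 + 16059) + √(15452 + I*√66) = -2067 + √(15452 + I*√66)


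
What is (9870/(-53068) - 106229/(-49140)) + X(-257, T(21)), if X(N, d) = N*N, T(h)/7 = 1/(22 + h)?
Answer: 43061298245813/651940380 ≈ 66051.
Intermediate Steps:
T(h) = 7/(22 + h)
X(N, d) = N²
(9870/(-53068) - 106229/(-49140)) + X(-257, T(21)) = (9870/(-53068) - 106229/(-49140)) + (-257)² = (9870*(-1/53068) - 106229*(-1/49140)) + 66049 = (-4935/26534 + 106229/49140) + 66049 = 1288087193/651940380 + 66049 = 43061298245813/651940380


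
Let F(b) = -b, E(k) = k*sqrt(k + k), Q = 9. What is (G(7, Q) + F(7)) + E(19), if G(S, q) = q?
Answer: 2 + 19*sqrt(38) ≈ 119.12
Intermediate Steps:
E(k) = sqrt(2)*k**(3/2) (E(k) = k*sqrt(2*k) = k*(sqrt(2)*sqrt(k)) = sqrt(2)*k**(3/2))
(G(7, Q) + F(7)) + E(19) = (9 - 1*7) + sqrt(2)*19**(3/2) = (9 - 7) + sqrt(2)*(19*sqrt(19)) = 2 + 19*sqrt(38)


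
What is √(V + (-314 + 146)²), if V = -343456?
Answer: 4*I*√19702 ≈ 561.46*I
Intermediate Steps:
√(V + (-314 + 146)²) = √(-343456 + (-314 + 146)²) = √(-343456 + (-168)²) = √(-343456 + 28224) = √(-315232) = 4*I*√19702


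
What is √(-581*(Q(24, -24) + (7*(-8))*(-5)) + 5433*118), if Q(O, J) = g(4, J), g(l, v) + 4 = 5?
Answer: √477833 ≈ 691.25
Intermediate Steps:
g(l, v) = 1 (g(l, v) = -4 + 5 = 1)
Q(O, J) = 1
√(-581*(Q(24, -24) + (7*(-8))*(-5)) + 5433*118) = √(-581*(1 + (7*(-8))*(-5)) + 5433*118) = √(-581*(1 - 56*(-5)) + 641094) = √(-581*(1 + 280) + 641094) = √(-581*281 + 641094) = √(-163261 + 641094) = √477833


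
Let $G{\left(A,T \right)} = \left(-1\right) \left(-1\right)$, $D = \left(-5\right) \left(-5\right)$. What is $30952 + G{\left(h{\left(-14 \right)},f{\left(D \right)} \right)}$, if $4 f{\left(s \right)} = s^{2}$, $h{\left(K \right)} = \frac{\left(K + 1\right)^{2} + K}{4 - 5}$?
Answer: $30953$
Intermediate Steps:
$D = 25$
$h{\left(K \right)} = - K - \left(1 + K\right)^{2}$ ($h{\left(K \right)} = \frac{\left(1 + K\right)^{2} + K}{-1} = \left(K + \left(1 + K\right)^{2}\right) \left(-1\right) = - K - \left(1 + K\right)^{2}$)
$f{\left(s \right)} = \frac{s^{2}}{4}$
$G{\left(A,T \right)} = 1$
$30952 + G{\left(h{\left(-14 \right)},f{\left(D \right)} \right)} = 30952 + 1 = 30953$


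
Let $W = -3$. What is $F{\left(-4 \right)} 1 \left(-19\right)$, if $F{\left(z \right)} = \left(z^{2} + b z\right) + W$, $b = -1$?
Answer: $-323$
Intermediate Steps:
$F{\left(z \right)} = -3 + z^{2} - z$ ($F{\left(z \right)} = \left(z^{2} - z\right) - 3 = -3 + z^{2} - z$)
$F{\left(-4 \right)} 1 \left(-19\right) = \left(-3 + \left(-4\right)^{2} - -4\right) 1 \left(-19\right) = \left(-3 + 16 + 4\right) 1 \left(-19\right) = 17 \cdot 1 \left(-19\right) = 17 \left(-19\right) = -323$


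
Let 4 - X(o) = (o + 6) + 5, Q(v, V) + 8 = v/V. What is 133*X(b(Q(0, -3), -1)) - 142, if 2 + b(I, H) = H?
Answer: -674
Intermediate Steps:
Q(v, V) = -8 + v/V
b(I, H) = -2 + H
X(o) = -7 - o (X(o) = 4 - ((o + 6) + 5) = 4 - ((6 + o) + 5) = 4 - (11 + o) = 4 + (-11 - o) = -7 - o)
133*X(b(Q(0, -3), -1)) - 142 = 133*(-7 - (-2 - 1)) - 142 = 133*(-7 - 1*(-3)) - 142 = 133*(-7 + 3) - 142 = 133*(-4) - 142 = -532 - 142 = -674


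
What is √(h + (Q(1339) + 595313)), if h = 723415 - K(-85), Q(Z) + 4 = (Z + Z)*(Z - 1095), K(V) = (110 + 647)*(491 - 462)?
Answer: √1950203 ≈ 1396.5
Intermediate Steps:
K(V) = 21953 (K(V) = 757*29 = 21953)
Q(Z) = -4 + 2*Z*(-1095 + Z) (Q(Z) = -4 + (Z + Z)*(Z - 1095) = -4 + (2*Z)*(-1095 + Z) = -4 + 2*Z*(-1095 + Z))
h = 701462 (h = 723415 - 1*21953 = 723415 - 21953 = 701462)
√(h + (Q(1339) + 595313)) = √(701462 + ((-4 - 2190*1339 + 2*1339²) + 595313)) = √(701462 + ((-4 - 2932410 + 2*1792921) + 595313)) = √(701462 + ((-4 - 2932410 + 3585842) + 595313)) = √(701462 + (653428 + 595313)) = √(701462 + 1248741) = √1950203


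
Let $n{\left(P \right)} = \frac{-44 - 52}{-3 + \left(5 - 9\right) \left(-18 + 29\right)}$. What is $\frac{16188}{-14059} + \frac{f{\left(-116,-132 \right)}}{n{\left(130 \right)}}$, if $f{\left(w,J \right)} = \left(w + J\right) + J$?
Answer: $- \frac{63161947}{337416} \approx -187.19$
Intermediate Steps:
$f{\left(w,J \right)} = w + 2 J$ ($f{\left(w,J \right)} = \left(J + w\right) + J = w + 2 J$)
$n{\left(P \right)} = \frac{96}{47}$ ($n{\left(P \right)} = - \frac{96}{-3 - 44} = - \frac{96}{-47} = \left(-96\right) \left(- \frac{1}{47}\right) = \frac{96}{47}$)
$\frac{16188}{-14059} + \frac{f{\left(-116,-132 \right)}}{n{\left(130 \right)}} = \frac{16188}{-14059} + \frac{-116 + 2 \left(-132\right)}{\frac{96}{47}} = 16188 \left(- \frac{1}{14059}\right) + \left(-116 - 264\right) \frac{47}{96} = - \frac{16188}{14059} - \frac{4465}{24} = - \frac{63161947}{337416}$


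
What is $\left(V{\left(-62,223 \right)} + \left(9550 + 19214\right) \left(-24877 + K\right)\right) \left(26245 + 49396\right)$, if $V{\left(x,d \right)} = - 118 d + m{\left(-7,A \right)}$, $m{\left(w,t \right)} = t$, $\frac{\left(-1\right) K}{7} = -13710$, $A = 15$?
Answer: $154677732729673$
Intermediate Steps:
$K = 95970$ ($K = \left(-7\right) \left(-13710\right) = 95970$)
$V{\left(x,d \right)} = 15 - 118 d$ ($V{\left(x,d \right)} = - 118 d + 15 = 15 - 118 d$)
$\left(V{\left(-62,223 \right)} + \left(9550 + 19214\right) \left(-24877 + K\right)\right) \left(26245 + 49396\right) = \left(\left(15 - 26314\right) + \left(9550 + 19214\right) \left(-24877 + 95970\right)\right) \left(26245 + 49396\right) = \left(\left(15 - 26314\right) + 28764 \cdot 71093\right) 75641 = \left(-26299 + 2044919052\right) 75641 = 2044892753 \cdot 75641 = 154677732729673$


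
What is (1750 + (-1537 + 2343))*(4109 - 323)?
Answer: 9677016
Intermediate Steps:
(1750 + (-1537 + 2343))*(4109 - 323) = (1750 + 806)*3786 = 2556*3786 = 9677016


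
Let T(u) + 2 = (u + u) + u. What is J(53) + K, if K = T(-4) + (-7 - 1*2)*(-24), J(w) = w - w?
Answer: 202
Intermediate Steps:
T(u) = -2 + 3*u (T(u) = -2 + ((u + u) + u) = -2 + (2*u + u) = -2 + 3*u)
J(w) = 0
K = 202 (K = (-2 + 3*(-4)) + (-7 - 1*2)*(-24) = (-2 - 12) + (-7 - 2)*(-24) = -14 - 9*(-24) = -14 + 216 = 202)
J(53) + K = 0 + 202 = 202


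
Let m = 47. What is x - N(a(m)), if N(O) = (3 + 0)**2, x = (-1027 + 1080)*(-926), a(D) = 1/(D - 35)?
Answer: -49087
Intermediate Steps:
a(D) = 1/(-35 + D)
x = -49078 (x = 53*(-926) = -49078)
N(O) = 9 (N(O) = 3**2 = 9)
x - N(a(m)) = -49078 - 1*9 = -49078 - 9 = -49087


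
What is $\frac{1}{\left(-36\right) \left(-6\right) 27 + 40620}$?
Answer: $\frac{1}{46452} \approx 2.1528 \cdot 10^{-5}$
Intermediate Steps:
$\frac{1}{\left(-36\right) \left(-6\right) 27 + 40620} = \frac{1}{216 \cdot 27 + 40620} = \frac{1}{5832 + 40620} = \frac{1}{46452}$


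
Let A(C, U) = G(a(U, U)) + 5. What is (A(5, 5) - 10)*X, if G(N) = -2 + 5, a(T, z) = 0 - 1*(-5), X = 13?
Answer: -26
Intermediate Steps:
a(T, z) = 5 (a(T, z) = 0 + 5 = 5)
G(N) = 3
A(C, U) = 8 (A(C, U) = 3 + 5 = 8)
(A(5, 5) - 10)*X = (8 - 10)*13 = -2*13 = -26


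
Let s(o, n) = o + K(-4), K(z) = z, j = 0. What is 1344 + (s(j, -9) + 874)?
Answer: 2214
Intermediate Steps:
s(o, n) = -4 + o (s(o, n) = o - 4 = -4 + o)
1344 + (s(j, -9) + 874) = 1344 + ((-4 + 0) + 874) = 1344 + (-4 + 874) = 1344 + 870 = 2214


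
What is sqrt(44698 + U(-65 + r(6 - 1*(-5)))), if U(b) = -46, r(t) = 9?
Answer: 122*sqrt(3) ≈ 211.31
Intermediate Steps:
sqrt(44698 + U(-65 + r(6 - 1*(-5)))) = sqrt(44698 - 46) = sqrt(44652) = 122*sqrt(3)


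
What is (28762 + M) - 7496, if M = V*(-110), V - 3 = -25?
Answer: 23686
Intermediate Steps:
V = -22 (V = 3 - 25 = -22)
M = 2420 (M = -22*(-110) = 2420)
(28762 + M) - 7496 = (28762 + 2420) - 7496 = 31182 - 7496 = 23686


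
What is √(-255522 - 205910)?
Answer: 2*I*√115358 ≈ 679.29*I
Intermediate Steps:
√(-255522 - 205910) = √(-461432) = 2*I*√115358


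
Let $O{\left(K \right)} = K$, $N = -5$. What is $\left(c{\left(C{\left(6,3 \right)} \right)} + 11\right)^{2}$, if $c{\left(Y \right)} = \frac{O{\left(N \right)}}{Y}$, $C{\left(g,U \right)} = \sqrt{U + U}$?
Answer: $\frac{751}{6} - \frac{55 \sqrt{6}}{3} \approx 80.259$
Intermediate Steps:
$C{\left(g,U \right)} = \sqrt{2} \sqrt{U}$ ($C{\left(g,U \right)} = \sqrt{2 U} = \sqrt{2} \sqrt{U}$)
$c{\left(Y \right)} = - \frac{5}{Y}$
$\left(c{\left(C{\left(6,3 \right)} \right)} + 11\right)^{2} = \left(- \frac{5}{\sqrt{2} \sqrt{3}} + 11\right)^{2} = \left(- \frac{5}{\sqrt{6}} + 11\right)^{2} = \left(- 5 \frac{\sqrt{6}}{6} + 11\right)^{2} = \left(- \frac{5 \sqrt{6}}{6} + 11\right)^{2} = \left(11 - \frac{5 \sqrt{6}}{6}\right)^{2}$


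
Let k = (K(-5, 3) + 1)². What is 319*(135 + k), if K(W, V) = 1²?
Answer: 44341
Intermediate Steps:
K(W, V) = 1
k = 4 (k = (1 + 1)² = 2² = 4)
319*(135 + k) = 319*(135 + 4) = 319*139 = 44341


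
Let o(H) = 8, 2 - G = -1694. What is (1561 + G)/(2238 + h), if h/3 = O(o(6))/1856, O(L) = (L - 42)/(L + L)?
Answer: 48359936/33229773 ≈ 1.4553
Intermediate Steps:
G = 1696 (G = 2 - 1*(-1694) = 2 + 1694 = 1696)
O(L) = (-42 + L)/(2*L) (O(L) = (-42 + L)/((2*L)) = (-42 + L)*(1/(2*L)) = (-42 + L)/(2*L))
h = -51/14848 (h = 3*(((1/2)*(-42 + 8)/8)/1856) = 3*(((1/2)*(1/8)*(-34))*(1/1856)) = 3*(-17/8*1/1856) = 3*(-17/14848) = -51/14848 ≈ -0.0034348)
(1561 + G)/(2238 + h) = (1561 + 1696)/(2238 - 51/14848) = 3257/(33229773/14848) = 3257*(14848/33229773) = 48359936/33229773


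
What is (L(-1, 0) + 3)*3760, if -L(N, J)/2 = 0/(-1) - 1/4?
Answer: 13160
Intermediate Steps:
L(N, J) = ½ (L(N, J) = -2*(0/(-1) - 1/4) = -2*(0*(-1) - 1*¼) = -2*(0 - ¼) = -2*(-¼) = ½)
(L(-1, 0) + 3)*3760 = (½ + 3)*3760 = (7/2)*3760 = 13160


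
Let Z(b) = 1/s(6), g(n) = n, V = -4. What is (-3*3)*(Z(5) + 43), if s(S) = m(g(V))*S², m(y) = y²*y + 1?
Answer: -97523/252 ≈ -387.00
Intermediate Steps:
m(y) = 1 + y³ (m(y) = y³ + 1 = 1 + y³)
s(S) = -63*S² (s(S) = (1 + (-4)³)*S² = (1 - 64)*S² = -63*S²)
Z(b) = -1/2268 (Z(b) = 1/(-63*6²) = 1/(-63*36) = 1/(-2268) = -1/2268)
(-3*3)*(Z(5) + 43) = (-3*3)*(-1/2268 + 43) = -9*97523/2268 = -97523/252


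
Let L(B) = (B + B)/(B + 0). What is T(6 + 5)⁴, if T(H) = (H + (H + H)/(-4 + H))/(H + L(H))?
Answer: 96059601/68574961 ≈ 1.4008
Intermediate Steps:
L(B) = 2 (L(B) = (2*B)/B = 2)
T(H) = (H + 2*H/(-4 + H))/(2 + H) (T(H) = (H + (H + H)/(-4 + H))/(H + 2) = (H + (2*H)/(-4 + H))/(2 + H) = (H + 2*H/(-4 + H))/(2 + H))
T(6 + 5)⁴ = ((6 + 5)*(-2 + (6 + 5))/(-8 + (6 + 5)² - 2*(6 + 5)))⁴ = (11*(-2 + 11)/(-8 + 11² - 2*11))⁴ = (11*9/(-8 + 121 - 22))⁴ = (11*9/91)⁴ = (11*(1/91)*9)⁴ = (99/91)⁴ = 96059601/68574961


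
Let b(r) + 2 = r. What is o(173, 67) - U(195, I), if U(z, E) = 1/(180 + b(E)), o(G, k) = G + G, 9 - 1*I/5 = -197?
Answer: 417967/1208 ≈ 346.00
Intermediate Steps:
I = 1030 (I = 45 - 5*(-197) = 45 + 985 = 1030)
b(r) = -2 + r
o(G, k) = 2*G
U(z, E) = 1/(178 + E) (U(z, E) = 1/(180 + (-2 + E)) = 1/(178 + E))
o(173, 67) - U(195, I) = 2*173 - 1/(178 + 1030) = 346 - 1/1208 = 417967/1208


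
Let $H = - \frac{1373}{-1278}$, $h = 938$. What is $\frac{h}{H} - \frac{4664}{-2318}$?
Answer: $\frac{1392569312}{1591307} \approx 875.11$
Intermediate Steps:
$H = \frac{1373}{1278}$ ($H = \left(-1373\right) \left(- \frac{1}{1278}\right) = \frac{1373}{1278} \approx 1.0743$)
$\frac{h}{H} - \frac{4664}{-2318} = \frac{938}{\frac{1373}{1278}} - \frac{4664}{-2318} = 938 \cdot \frac{1278}{1373} - - \frac{2332}{1159} = \frac{1198764}{1373} + \frac{2332}{1159} = \frac{1392569312}{1591307}$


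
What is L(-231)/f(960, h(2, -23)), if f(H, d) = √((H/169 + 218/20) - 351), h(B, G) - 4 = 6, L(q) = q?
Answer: 273*I*√5651690/51379 ≈ 12.632*I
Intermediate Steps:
h(B, G) = 10 (h(B, G) = 4 + 6 = 10)
f(H, d) = √(-3401/10 + H/169) (f(H, d) = √((H*(1/169) + 218*(1/20)) - 351) = √((H/169 + 109/10) - 351) = √((109/10 + H/169) - 351) = √(-3401/10 + H/169))
L(-231)/f(960, h(2, -23)) = -231*130/√(-5747690 + 100*960) = -231*130/√(-5747690 + 96000) = -231*(-13*I*√5651690/565169) = -(-273)*I*√5651690/51379 = 273*I*√5651690/51379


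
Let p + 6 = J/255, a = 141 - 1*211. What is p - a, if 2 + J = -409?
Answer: 5303/85 ≈ 62.388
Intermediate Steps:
J = -411 (J = -2 - 409 = -411)
a = -70 (a = 141 - 211 = -70)
p = -647/85 (p = -6 - 411/255 = -6 - 411*1/255 = -6 - 137/85 = -647/85 ≈ -7.6118)
p - a = -647/85 - 1*(-70) = -647/85 + 70 = 5303/85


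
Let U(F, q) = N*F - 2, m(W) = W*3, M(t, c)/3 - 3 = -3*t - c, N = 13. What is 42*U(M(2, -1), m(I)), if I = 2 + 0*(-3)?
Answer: -3360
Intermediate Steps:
M(t, c) = 9 - 9*t - 3*c (M(t, c) = 9 + 3*(-3*t - c) = 9 + 3*(-c - 3*t) = 9 + (-9*t - 3*c) = 9 - 9*t - 3*c)
I = 2 (I = 2 + 0 = 2)
m(W) = 3*W
U(F, q) = -2 + 13*F (U(F, q) = 13*F - 2 = -2 + 13*F)
42*U(M(2, -1), m(I)) = 42*(-2 + 13*(9 - 9*2 - 3*(-1))) = 42*(-2 + 13*(9 - 18 + 3)) = 42*(-2 + 13*(-6)) = 42*(-2 - 78) = 42*(-80) = -3360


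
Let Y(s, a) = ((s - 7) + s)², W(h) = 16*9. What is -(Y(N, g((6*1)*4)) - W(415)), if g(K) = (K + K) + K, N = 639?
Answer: -1615297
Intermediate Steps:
W(h) = 144
g(K) = 3*K (g(K) = 2*K + K = 3*K)
Y(s, a) = (-7 + 2*s)² (Y(s, a) = ((-7 + s) + s)² = (-7 + 2*s)²)
-(Y(N, g((6*1)*4)) - W(415)) = -((-7 + 2*639)² - 1*144) = -((-7 + 1278)² - 144) = -(1271² - 144) = -(1615441 - 144) = -1*1615297 = -1615297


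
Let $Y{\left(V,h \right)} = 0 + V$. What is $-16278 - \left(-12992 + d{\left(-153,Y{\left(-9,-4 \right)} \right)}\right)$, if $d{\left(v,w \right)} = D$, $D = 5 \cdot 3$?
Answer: $-3301$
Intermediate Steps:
$D = 15$
$Y{\left(V,h \right)} = V$
$d{\left(v,w \right)} = 15$
$-16278 - \left(-12992 + d{\left(-153,Y{\left(-9,-4 \right)} \right)}\right) = -16278 - \left(-12992 + 15\right) = -16278 - -12977 = -16278 + 12977 = -3301$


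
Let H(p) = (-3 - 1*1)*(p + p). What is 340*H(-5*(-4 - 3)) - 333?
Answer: -95533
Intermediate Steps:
H(p) = -8*p (H(p) = (-3 - 1)*(2*p) = -8*p)
340*H(-5*(-4 - 3)) - 333 = 340*(-(-40)*(-4 - 3)) - 333 = 340*(-(-40)*(-7)) - 333 = 340*(-8*35) - 333 = 340*(-280) - 333 = -95200 - 333 = -95533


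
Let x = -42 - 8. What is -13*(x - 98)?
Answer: 1924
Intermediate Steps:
x = -50
-13*(x - 98) = -13*(-50 - 98) = -13*(-148) = 1924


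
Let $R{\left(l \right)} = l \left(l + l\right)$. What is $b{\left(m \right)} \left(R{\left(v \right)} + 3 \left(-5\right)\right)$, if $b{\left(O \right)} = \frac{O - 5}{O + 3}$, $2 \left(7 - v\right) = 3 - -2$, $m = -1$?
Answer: $- \frac{153}{2} \approx -76.5$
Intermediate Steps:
$v = \frac{9}{2}$ ($v = 7 - \frac{3 - -2}{2} = 7 - \frac{3 + 2}{2} = 7 - \frac{5}{2} = \frac{9}{2} \approx 4.5$)
$b{\left(O \right)} = \frac{-5 + O}{3 + O}$
$R{\left(l \right)} = 2 l^{2}$ ($R{\left(l \right)} = l 2 l = 2 l^{2}$)
$b{\left(m \right)} \left(R{\left(v \right)} + 3 \left(-5\right)\right) = \frac{-5 - 1}{3 - 1} \left(2 \left(\frac{9}{2}\right)^{2} + 3 \left(-5\right)\right) = \frac{1}{2} \left(-6\right) \left(2 \cdot \frac{81}{4} - 15\right) = \frac{1}{2} \left(-6\right) \left(\frac{81}{2} - 15\right) = \left(-3\right) \frac{51}{2} = - \frac{153}{2}$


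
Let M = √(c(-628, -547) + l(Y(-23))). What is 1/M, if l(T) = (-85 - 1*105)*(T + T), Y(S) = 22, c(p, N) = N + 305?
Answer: -I*√8602/8602 ≈ -0.010782*I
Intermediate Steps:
c(p, N) = 305 + N
l(T) = -380*T (l(T) = (-85 - 105)*(2*T) = -380*T)
M = I*√8602 (M = √((305 - 547) - 380*22) = √(-242 - 8360) = √(-8602) = I*√8602 ≈ 92.747*I)
1/M = 1/(I*√8602) = -I*√8602/8602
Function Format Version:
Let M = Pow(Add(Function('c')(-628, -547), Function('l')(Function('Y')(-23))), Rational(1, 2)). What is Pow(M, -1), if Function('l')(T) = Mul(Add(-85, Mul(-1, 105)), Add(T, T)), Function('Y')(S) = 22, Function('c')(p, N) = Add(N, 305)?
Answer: Mul(Rational(-1, 8602), I, Pow(8602, Rational(1, 2))) ≈ Mul(-0.010782, I)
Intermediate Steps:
Function('c')(p, N) = Add(305, N)
Function('l')(T) = Mul(-380, T) (Function('l')(T) = Mul(Add(-85, -105), Mul(2, T)) = Mul(-190, Mul(2, T)) = Mul(-380, T))
M = Mul(I, Pow(8602, Rational(1, 2))) (M = Pow(Add(Add(305, -547), Mul(-380, 22)), Rational(1, 2)) = Pow(Add(-242, -8360), Rational(1, 2)) = Pow(-8602, Rational(1, 2)) = Mul(I, Pow(8602, Rational(1, 2))) ≈ Mul(92.747, I))
Pow(M, -1) = Pow(Mul(I, Pow(8602, Rational(1, 2))), -1) = Mul(Rational(-1, 8602), I, Pow(8602, Rational(1, 2)))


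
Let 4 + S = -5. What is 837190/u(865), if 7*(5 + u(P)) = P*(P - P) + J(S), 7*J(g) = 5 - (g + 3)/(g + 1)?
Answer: -164089240/963 ≈ -1.7039e+5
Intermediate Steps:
S = -9 (S = -4 - 5 = -9)
J(g) = 5/7 - (3 + g)/(7*(1 + g)) (J(g) = (5 - (g + 3)/(g + 1))/7 = (5 - (3 + g)/(1 + g))/7 = 5/7 - (3 + g)/(7*(1 + g)))
u(P) = -963/196 (u(P) = -5 + (P*(P - P) + 2*(1 + 2*(-9))/(7*(1 - 9)))/7 = -5 + (P*0 + (2/7)*(1 - 18)/(-8))/7 = -5 + (0 + (2/7)*(-⅛)*(-17))/7 = -5 + (0 + 17/28)/7 = -5 + (⅐)*(17/28) = -5 + 17/196 = -963/196)
837190/u(865) = 837190/(-963/196) = 837190*(-196/963) = -164089240/963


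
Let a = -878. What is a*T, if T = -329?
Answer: 288862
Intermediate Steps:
a*T = -878*(-329) = 288862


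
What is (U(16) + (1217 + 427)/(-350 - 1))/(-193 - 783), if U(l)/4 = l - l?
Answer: 137/28548 ≈ 0.0047989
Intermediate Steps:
U(l) = 0 (U(l) = 4*(l - l) = 4*0 = 0)
(U(16) + (1217 + 427)/(-350 - 1))/(-193 - 783) = (0 + (1217 + 427)/(-350 - 1))/(-193 - 783) = (0 + 1644/(-351))/(-976) = (0 + 1644*(-1/351))*(-1/976) = (0 - 548/117)*(-1/976) = -548/117*(-1/976) = 137/28548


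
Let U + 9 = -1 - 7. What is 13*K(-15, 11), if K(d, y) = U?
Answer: -221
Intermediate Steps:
U = -17 (U = -9 + (-1 - 7) = -9 - 8 = -17)
K(d, y) = -17
13*K(-15, 11) = 13*(-17) = -221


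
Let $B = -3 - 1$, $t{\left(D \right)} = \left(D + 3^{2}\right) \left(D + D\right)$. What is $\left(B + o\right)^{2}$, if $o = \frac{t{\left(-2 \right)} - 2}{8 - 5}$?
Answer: $196$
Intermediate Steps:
$t{\left(D \right)} = 2 D \left(9 + D\right)$ ($t{\left(D \right)} = \left(D + 9\right) 2 D = \left(9 + D\right) 2 D = 2 D \left(9 + D\right)$)
$B = -4$ ($B = -3 - 1 = -4$)
$o = -10$ ($o = \frac{2 \left(-2\right) \left(9 - 2\right) - 2}{8 - 5} = \frac{2 \left(-2\right) 7 - 2}{3} = \left(-28 - 2\right) \frac{1}{3} = \left(-30\right) \frac{1}{3} = -10$)
$\left(B + o\right)^{2} = \left(-4 - 10\right)^{2} = \left(-14\right)^{2} = 196$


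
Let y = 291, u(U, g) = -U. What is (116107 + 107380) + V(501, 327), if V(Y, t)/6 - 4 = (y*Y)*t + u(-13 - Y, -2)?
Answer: 286268537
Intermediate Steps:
V(Y, t) = 102 + 6*Y + 1746*Y*t (V(Y, t) = 24 + 6*((291*Y)*t - (-13 - Y)) = 24 + 6*(291*Y*t + (13 + Y)) = 24 + 6*(13 + Y + 291*Y*t) = 24 + (78 + 6*Y + 1746*Y*t) = 102 + 6*Y + 1746*Y*t)
(116107 + 107380) + V(501, 327) = (116107 + 107380) + (102 + 6*501 + 1746*501*327) = 223487 + (102 + 3006 + 286041942) = 223487 + 286045050 = 286268537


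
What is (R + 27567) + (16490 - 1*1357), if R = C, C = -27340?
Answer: 15360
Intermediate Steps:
R = -27340
(R + 27567) + (16490 - 1*1357) = (-27340 + 27567) + (16490 - 1*1357) = 227 + (16490 - 1357) = 227 + 15133 = 15360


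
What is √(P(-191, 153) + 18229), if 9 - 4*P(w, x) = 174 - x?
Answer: √18226 ≈ 135.00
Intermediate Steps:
P(w, x) = -165/4 + x/4 (P(w, x) = 9/4 - (174 - x)/4 = 9/4 + (-87/2 + x/4) = -165/4 + x/4)
√(P(-191, 153) + 18229) = √((-165/4 + (¼)*153) + 18229) = √((-165/4 + 153/4) + 18229) = √(-3 + 18229) = √18226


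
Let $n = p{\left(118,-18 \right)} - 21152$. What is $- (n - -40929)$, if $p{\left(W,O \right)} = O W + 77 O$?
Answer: $-16267$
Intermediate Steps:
$p{\left(W,O \right)} = 77 O + O W$
$n = -24662$ ($n = - 18 \left(77 + 118\right) - 21152 = \left(-18\right) 195 - 21152 = -3510 - 21152 = -24662$)
$- (n - -40929) = - (-24662 - -40929) = - (-24662 + 40929) = \left(-1\right) 16267 = -16267$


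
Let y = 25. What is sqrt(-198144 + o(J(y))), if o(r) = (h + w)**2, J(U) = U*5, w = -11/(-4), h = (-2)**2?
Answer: 15*I*sqrt(14087)/4 ≈ 445.08*I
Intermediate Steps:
h = 4
w = 11/4 (w = -11*(-1/4) = 11/4 ≈ 2.7500)
J(U) = 5*U
o(r) = 729/16 (o(r) = (4 + 11/4)**2 = (27/4)**2 = 729/16)
sqrt(-198144 + o(J(y))) = sqrt(-198144 + 729/16) = sqrt(-3169575/16) = 15*I*sqrt(14087)/4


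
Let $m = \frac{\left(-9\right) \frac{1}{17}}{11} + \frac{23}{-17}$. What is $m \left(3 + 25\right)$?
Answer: $- \frac{7336}{187} \approx -39.23$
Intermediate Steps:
$m = - \frac{262}{187}$ ($m = \left(-9\right) \frac{1}{17} \cdot \frac{1}{11} + 23 \left(- \frac{1}{17}\right) = \left(- \frac{9}{17}\right) \frac{1}{11} - \frac{23}{17} = - \frac{9}{187} - \frac{23}{17} = - \frac{262}{187} \approx -1.4011$)
$m \left(3 + 25\right) = - \frac{262 \left(3 + 25\right)}{187} = \left(- \frac{262}{187}\right) 28 = - \frac{7336}{187}$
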